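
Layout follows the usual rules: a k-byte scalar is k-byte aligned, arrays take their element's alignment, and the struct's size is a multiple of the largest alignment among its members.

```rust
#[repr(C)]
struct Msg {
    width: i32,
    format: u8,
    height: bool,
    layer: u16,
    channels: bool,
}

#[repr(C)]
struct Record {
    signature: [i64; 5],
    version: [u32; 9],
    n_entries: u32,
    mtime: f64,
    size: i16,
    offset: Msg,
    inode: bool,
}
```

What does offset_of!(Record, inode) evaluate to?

Msg: width at 0 (size 4, align 4) → ends 4; format at 4 (size 1, align 1) → ends 5; height at 5 (size 1, align 1) → ends 6; layer at 6 (size 2, align 2) → ends 8; channels at 8 (size 1, align 1) → ends 9; tail pad 3 to reach multiple of 4; total 12 bytes, alignment 4
signature at 0 (size 40, align 8) → ends 40
version at 40 (size 36, align 4) → ends 76
n_entries at 76 (size 4, align 4) → ends 80
mtime at 80 (size 8, align 8) → ends 88
size at 88 (size 2, align 2) → ends 90
pad 2 to align 4 for offset
offset at 92 (size 12, align 4) → ends 104
inode at 104 (size 1, align 1) → ends 105

104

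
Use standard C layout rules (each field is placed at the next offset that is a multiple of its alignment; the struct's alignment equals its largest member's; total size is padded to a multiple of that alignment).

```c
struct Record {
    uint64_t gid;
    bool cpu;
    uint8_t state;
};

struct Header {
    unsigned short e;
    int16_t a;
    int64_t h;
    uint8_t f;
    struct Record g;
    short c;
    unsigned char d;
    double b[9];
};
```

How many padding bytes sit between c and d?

0

Record: 0..8  gid  (8B, 8-aligned); 8..9  cpu  (1B, 1-aligned); 9..10  state  (1B, 1-aligned); 10..16  -- tail padding (6B); sizeof = 16, alignof = 8
0..2  e  (2B, 2-aligned)
2..4  a  (2B, 2-aligned)
4..8  -- padding (4B)
8..16  h  (8B, 8-aligned)
16..17  f  (1B, 1-aligned)
17..24  -- padding (7B)
24..40  g  (16B, 8-aligned)
40..42  c  (2B, 2-aligned)
42..43  d  (1B, 1-aligned)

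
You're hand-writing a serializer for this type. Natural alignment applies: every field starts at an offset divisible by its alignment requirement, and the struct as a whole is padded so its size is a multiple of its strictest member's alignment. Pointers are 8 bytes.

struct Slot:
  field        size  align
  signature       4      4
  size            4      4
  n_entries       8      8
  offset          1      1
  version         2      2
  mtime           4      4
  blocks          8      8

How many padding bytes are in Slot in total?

signature at 0 (size 4, align 4) → ends 4
size at 4 (size 4, align 4) → ends 8
n_entries at 8 (size 8, align 8) → ends 16
offset at 16 (size 1, align 1) → ends 17
pad 1 to align 2 for version
version at 18 (size 2, align 2) → ends 20
mtime at 20 (size 4, align 4) → ends 24
blocks at 24 (size 8, align 8) → ends 32
total 32 bytes, alignment 8
data bytes 31, size 32 → padding 1

1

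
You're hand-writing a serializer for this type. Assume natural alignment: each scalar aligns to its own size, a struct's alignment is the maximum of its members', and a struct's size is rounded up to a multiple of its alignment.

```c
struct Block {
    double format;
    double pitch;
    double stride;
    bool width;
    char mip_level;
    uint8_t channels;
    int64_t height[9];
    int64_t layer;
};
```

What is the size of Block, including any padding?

@0: format [8B, align 8] → 8
@8: pitch [8B, align 8] → 16
@16: stride [8B, align 8] → 24
@24: width [1B, align 1] → 25
@25: mip_level [1B, align 1] → 26
@26: channels [1B, align 1] → 27
+5 pad (align 8)
@32: height [72B, align 8] → 104
@104: layer [8B, align 8] → 112
size 112, align 8

112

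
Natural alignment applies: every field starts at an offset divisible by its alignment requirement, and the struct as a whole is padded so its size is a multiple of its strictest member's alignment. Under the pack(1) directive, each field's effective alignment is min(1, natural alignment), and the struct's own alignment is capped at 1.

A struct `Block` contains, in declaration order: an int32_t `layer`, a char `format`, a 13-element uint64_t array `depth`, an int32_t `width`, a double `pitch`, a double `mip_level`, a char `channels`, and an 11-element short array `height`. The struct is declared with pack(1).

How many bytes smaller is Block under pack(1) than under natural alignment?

8

natural layout:
  layer at 0 (size 4, align 4) → ends 4
  format at 4 (size 1, align 1) → ends 5
  pad 3 to align 8 for depth
  depth at 8 (size 104, align 8) → ends 112
  width at 112 (size 4, align 4) → ends 116
  pad 4 to align 8 for pitch
  pitch at 120 (size 8, align 8) → ends 128
  mip_level at 128 (size 8, align 8) → ends 136
  channels at 136 (size 1, align 1) → ends 137
  pad 1 to align 2 for height
  height at 138 (size 22, align 2) → ends 160
  total 160 bytes, alignment 8
packed(1) layout:
  layer at 0 (size 4, align 1) → ends 4
  format at 4 (size 1, align 1) → ends 5
  depth at 5 (size 104, align 1) → ends 109
  width at 109 (size 4, align 1) → ends 113
  pitch at 113 (size 8, align 1) → ends 121
  mip_level at 121 (size 8, align 1) → ends 129
  channels at 129 (size 1, align 1) → ends 130
  height at 130 (size 22, align 1) → ends 152
  total 152 bytes, alignment 1
160 − 152 = 8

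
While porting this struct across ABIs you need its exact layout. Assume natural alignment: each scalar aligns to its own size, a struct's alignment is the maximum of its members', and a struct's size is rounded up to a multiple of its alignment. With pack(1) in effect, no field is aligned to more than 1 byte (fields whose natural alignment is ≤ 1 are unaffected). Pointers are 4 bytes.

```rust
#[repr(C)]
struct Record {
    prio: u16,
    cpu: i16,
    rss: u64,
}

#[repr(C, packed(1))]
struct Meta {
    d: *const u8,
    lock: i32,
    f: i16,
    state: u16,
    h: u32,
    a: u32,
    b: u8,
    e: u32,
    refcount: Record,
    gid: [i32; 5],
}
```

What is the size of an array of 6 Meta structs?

366

Record: prio at 0 (size 2, align 2) → ends 2; cpu at 2 (size 2, align 2) → ends 4; pad 4 to align 8 for rss; rss at 8 (size 8, align 8) → ends 16; total 16 bytes, alignment 8
d at 0 (size 4, align 1) → ends 4
lock at 4 (size 4, align 1) → ends 8
f at 8 (size 2, align 1) → ends 10
state at 10 (size 2, align 1) → ends 12
h at 12 (size 4, align 1) → ends 16
a at 16 (size 4, align 1) → ends 20
b at 20 (size 1, align 1) → ends 21
e at 21 (size 4, align 1) → ends 25
refcount at 25 (size 16, align 1) → ends 41
gid at 41 (size 20, align 1) → ends 61
total 61 bytes, alignment 1
array of 6: 6 × 61 = 366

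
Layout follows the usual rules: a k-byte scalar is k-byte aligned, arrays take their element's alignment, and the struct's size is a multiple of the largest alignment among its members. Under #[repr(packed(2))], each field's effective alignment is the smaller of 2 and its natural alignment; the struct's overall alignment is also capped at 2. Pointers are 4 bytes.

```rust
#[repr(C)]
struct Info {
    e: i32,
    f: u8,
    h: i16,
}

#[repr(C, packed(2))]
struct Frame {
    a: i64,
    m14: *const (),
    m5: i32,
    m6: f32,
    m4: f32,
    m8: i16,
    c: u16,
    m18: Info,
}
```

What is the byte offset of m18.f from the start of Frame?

32

Info: @0: e [4B, align 4] → 4; @4: f [1B, align 1] → 5; +1 pad (align 2); @6: h [2B, align 2] → 8; size 8, align 4
@0: a [8B, align 2] → 8
@8: m14 [4B, align 2] → 12
@12: m5 [4B, align 2] → 16
@16: m6 [4B, align 2] → 20
@20: m4 [4B, align 2] → 24
@24: m8 [2B, align 2] → 26
@26: c [2B, align 2] → 28
@28: m18 [8B, align 2] → 36
within Info: f at 4
28 + 4 = 32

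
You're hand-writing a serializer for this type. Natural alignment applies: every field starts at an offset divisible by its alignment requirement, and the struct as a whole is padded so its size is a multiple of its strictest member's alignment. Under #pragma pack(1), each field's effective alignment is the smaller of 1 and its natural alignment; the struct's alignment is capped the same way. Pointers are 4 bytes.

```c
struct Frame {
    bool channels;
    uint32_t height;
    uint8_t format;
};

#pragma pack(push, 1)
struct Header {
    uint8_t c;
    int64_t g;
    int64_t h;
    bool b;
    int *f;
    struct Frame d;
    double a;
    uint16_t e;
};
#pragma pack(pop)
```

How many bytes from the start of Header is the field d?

22

Frame: 0..1  channels  (1B, 1-aligned); 1..4  -- padding (3B); 4..8  height  (4B, 4-aligned); 8..9  format  (1B, 1-aligned); 9..12  -- tail padding (3B); sizeof = 12, alignof = 4
0..1  c  (1B, 1-aligned)
1..9  g  (8B, 1-aligned)
9..17  h  (8B, 1-aligned)
17..18  b  (1B, 1-aligned)
18..22  f  (4B, 1-aligned)
22..34  d  (12B, 1-aligned)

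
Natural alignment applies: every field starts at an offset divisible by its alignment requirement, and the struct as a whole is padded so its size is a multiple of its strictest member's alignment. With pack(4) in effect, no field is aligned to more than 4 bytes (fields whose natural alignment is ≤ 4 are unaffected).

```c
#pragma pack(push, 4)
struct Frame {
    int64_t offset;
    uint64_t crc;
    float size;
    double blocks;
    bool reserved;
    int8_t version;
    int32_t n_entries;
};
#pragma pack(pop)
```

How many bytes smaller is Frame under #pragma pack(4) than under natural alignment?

natural layout:
  0..8  offset  (8B, 8-aligned)
  8..16  crc  (8B, 8-aligned)
  16..20  size  (4B, 4-aligned)
  20..24  -- padding (4B)
  24..32  blocks  (8B, 8-aligned)
  32..33  reserved  (1B, 1-aligned)
  33..34  version  (1B, 1-aligned)
  34..36  -- padding (2B)
  36..40  n_entries  (4B, 4-aligned)
  sizeof = 40, alignof = 8
packed(4) layout:
  0..8  offset  (8B, 4-aligned)
  8..16  crc  (8B, 4-aligned)
  16..20  size  (4B, 4-aligned)
  20..28  blocks  (8B, 4-aligned)
  28..29  reserved  (1B, 1-aligned)
  29..30  version  (1B, 1-aligned)
  30..32  -- padding (2B)
  32..36  n_entries  (4B, 4-aligned)
  sizeof = 36, alignof = 4
40 − 36 = 4

4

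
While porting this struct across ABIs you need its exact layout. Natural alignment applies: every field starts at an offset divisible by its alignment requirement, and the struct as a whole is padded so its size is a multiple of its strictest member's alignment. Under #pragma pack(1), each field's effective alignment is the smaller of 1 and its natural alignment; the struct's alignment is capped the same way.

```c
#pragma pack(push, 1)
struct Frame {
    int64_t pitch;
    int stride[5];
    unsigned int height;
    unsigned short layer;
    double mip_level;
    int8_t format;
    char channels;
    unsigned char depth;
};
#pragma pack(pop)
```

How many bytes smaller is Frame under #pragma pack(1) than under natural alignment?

natural layout:
  pitch at 0 (size 8, align 8) → ends 8
  stride at 8 (size 20, align 4) → ends 28
  height at 28 (size 4, align 4) → ends 32
  layer at 32 (size 2, align 2) → ends 34
  pad 6 to align 8 for mip_level
  mip_level at 40 (size 8, align 8) → ends 48
  format at 48 (size 1, align 1) → ends 49
  channels at 49 (size 1, align 1) → ends 50
  depth at 50 (size 1, align 1) → ends 51
  tail pad 5 to reach multiple of 8
  total 56 bytes, alignment 8
packed(1) layout:
  pitch at 0 (size 8, align 1) → ends 8
  stride at 8 (size 20, align 1) → ends 28
  height at 28 (size 4, align 1) → ends 32
  layer at 32 (size 2, align 1) → ends 34
  mip_level at 34 (size 8, align 1) → ends 42
  format at 42 (size 1, align 1) → ends 43
  channels at 43 (size 1, align 1) → ends 44
  depth at 44 (size 1, align 1) → ends 45
  total 45 bytes, alignment 1
56 − 45 = 11

11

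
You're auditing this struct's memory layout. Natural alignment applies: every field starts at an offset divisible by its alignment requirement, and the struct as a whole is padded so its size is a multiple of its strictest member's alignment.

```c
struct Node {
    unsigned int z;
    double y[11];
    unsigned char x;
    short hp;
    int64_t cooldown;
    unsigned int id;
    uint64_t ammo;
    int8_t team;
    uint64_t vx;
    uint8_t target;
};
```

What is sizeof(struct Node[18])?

@0: z [4B, align 4] → 4
+4 pad (align 8)
@8: y [88B, align 8] → 96
@96: x [1B, align 1] → 97
+1 pad (align 2)
@98: hp [2B, align 2] → 100
+4 pad (align 8)
@104: cooldown [8B, align 8] → 112
@112: id [4B, align 4] → 116
+4 pad (align 8)
@120: ammo [8B, align 8] → 128
@128: team [1B, align 1] → 129
+7 pad (align 8)
@136: vx [8B, align 8] → 144
@144: target [1B, align 1] → 145
+7 tail pad (align 8)
size 152, align 8
array of 18: 18 × 152 = 2736

2736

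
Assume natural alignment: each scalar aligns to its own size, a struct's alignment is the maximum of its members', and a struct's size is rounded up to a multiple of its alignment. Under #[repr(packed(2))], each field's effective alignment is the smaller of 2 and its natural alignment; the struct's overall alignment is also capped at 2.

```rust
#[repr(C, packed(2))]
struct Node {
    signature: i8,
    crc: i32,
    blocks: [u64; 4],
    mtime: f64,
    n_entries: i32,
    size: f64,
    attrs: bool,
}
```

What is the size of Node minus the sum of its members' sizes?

0..1  signature  (1B, 1-aligned)
1..2  -- padding (1B)
2..6  crc  (4B, 2-aligned)
6..38  blocks  (32B, 2-aligned)
38..46  mtime  (8B, 2-aligned)
46..50  n_entries  (4B, 2-aligned)
50..58  size  (8B, 2-aligned)
58..59  attrs  (1B, 1-aligned)
59..60  -- tail padding (1B)
sizeof = 60, alignof = 2
data bytes 58, size 60 → padding 2

2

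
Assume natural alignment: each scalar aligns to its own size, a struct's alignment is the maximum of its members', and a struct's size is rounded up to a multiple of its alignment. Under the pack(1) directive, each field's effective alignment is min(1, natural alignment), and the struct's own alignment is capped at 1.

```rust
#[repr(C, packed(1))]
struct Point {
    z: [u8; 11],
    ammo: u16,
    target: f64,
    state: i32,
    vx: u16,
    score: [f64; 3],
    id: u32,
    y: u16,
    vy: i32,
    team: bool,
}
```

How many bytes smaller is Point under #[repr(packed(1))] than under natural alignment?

10

natural layout:
  z at 0 (size 11, align 1) → ends 11
  pad 1 to align 2 for ammo
  ammo at 12 (size 2, align 2) → ends 14
  pad 2 to align 8 for target
  target at 16 (size 8, align 8) → ends 24
  state at 24 (size 4, align 4) → ends 28
  vx at 28 (size 2, align 2) → ends 30
  pad 2 to align 8 for score
  score at 32 (size 24, align 8) → ends 56
  id at 56 (size 4, align 4) → ends 60
  y at 60 (size 2, align 2) → ends 62
  pad 2 to align 4 for vy
  vy at 64 (size 4, align 4) → ends 68
  team at 68 (size 1, align 1) → ends 69
  tail pad 3 to reach multiple of 8
  total 72 bytes, alignment 8
packed(1) layout:
  z at 0 (size 11, align 1) → ends 11
  ammo at 11 (size 2, align 1) → ends 13
  target at 13 (size 8, align 1) → ends 21
  state at 21 (size 4, align 1) → ends 25
  vx at 25 (size 2, align 1) → ends 27
  score at 27 (size 24, align 1) → ends 51
  id at 51 (size 4, align 1) → ends 55
  y at 55 (size 2, align 1) → ends 57
  vy at 57 (size 4, align 1) → ends 61
  team at 61 (size 1, align 1) → ends 62
  total 62 bytes, alignment 1
72 − 62 = 10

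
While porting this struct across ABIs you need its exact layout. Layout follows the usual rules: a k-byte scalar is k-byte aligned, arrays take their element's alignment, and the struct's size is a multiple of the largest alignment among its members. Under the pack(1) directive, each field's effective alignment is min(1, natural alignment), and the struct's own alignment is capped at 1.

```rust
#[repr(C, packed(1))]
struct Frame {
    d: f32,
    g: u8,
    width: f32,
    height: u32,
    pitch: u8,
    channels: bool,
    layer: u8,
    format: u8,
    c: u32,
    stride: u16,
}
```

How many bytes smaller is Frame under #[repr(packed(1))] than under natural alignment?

natural layout:
  @0: d [4B, align 4] → 4
  @4: g [1B, align 1] → 5
  +3 pad (align 4)
  @8: width [4B, align 4] → 12
  @12: height [4B, align 4] → 16
  @16: pitch [1B, align 1] → 17
  @17: channels [1B, align 1] → 18
  @18: layer [1B, align 1] → 19
  @19: format [1B, align 1] → 20
  @20: c [4B, align 4] → 24
  @24: stride [2B, align 2] → 26
  +2 tail pad (align 4)
  size 28, align 4
packed(1) layout:
  @0: d [4B, align 1] → 4
  @4: g [1B, align 1] → 5
  @5: width [4B, align 1] → 9
  @9: height [4B, align 1] → 13
  @13: pitch [1B, align 1] → 14
  @14: channels [1B, align 1] → 15
  @15: layer [1B, align 1] → 16
  @16: format [1B, align 1] → 17
  @17: c [4B, align 1] → 21
  @21: stride [2B, align 1] → 23
  size 23, align 1
28 − 23 = 5

5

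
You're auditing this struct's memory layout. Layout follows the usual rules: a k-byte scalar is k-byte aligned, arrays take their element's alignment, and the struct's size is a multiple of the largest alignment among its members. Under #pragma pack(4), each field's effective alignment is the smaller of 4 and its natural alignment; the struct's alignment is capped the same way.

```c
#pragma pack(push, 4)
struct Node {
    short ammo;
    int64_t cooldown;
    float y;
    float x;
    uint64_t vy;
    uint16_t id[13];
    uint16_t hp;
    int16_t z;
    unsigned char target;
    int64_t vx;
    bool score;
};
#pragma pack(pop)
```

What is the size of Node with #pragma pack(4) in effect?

72

@0: ammo [2B, align 2] → 2
+2 pad (align 4)
@4: cooldown [8B, align 4] → 12
@12: y [4B, align 4] → 16
@16: x [4B, align 4] → 20
@20: vy [8B, align 4] → 28
@28: id [26B, align 2] → 54
@54: hp [2B, align 2] → 56
@56: z [2B, align 2] → 58
@58: target [1B, align 1] → 59
+1 pad (align 4)
@60: vx [8B, align 4] → 68
@68: score [1B, align 1] → 69
+3 tail pad (align 4)
size 72, align 4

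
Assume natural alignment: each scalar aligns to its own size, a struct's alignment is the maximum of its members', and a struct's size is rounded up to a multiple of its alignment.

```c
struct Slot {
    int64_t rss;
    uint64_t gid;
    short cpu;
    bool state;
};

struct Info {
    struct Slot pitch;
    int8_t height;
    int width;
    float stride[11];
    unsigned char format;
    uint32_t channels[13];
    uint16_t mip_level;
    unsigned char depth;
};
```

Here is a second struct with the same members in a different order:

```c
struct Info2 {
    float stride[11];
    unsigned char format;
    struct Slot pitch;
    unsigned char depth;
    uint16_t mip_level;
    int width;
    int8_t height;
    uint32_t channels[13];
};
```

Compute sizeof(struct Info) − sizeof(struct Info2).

0

Slot: @0: rss [8B, align 8] → 8; @8: gid [8B, align 8] → 16; @16: cpu [2B, align 2] → 18; @18: state [1B, align 1] → 19; +5 tail pad (align 8); size 24, align 8
@0: pitch [24B, align 8] → 24
@24: height [1B, align 1] → 25
+3 pad (align 4)
@28: width [4B, align 4] → 32
@32: stride [44B, align 4] → 76
@76: format [1B, align 1] → 77
+3 pad (align 4)
@80: channels [52B, align 4] → 132
@132: mip_level [2B, align 2] → 134
@134: depth [1B, align 1] → 135
+1 tail pad (align 8)
size 136, align 8
— Info2 —
@0: stride [44B, align 4] → 44
@44: format [1B, align 1] → 45
+3 pad (align 8)
@48: pitch [24B, align 8] → 72
@72: depth [1B, align 1] → 73
+1 pad (align 2)
@74: mip_level [2B, align 2] → 76
@76: width [4B, align 4] → 80
@80: height [1B, align 1] → 81
+3 pad (align 4)
@84: channels [52B, align 4] → 136
size 136, align 8
136 − 136 = 0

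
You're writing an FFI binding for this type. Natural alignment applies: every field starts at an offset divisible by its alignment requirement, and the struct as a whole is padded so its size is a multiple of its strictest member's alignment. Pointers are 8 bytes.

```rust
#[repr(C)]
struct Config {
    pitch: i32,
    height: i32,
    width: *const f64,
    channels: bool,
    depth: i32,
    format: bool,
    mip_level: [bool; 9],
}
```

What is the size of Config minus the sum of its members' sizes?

0..4  pitch  (4B, 4-aligned)
4..8  height  (4B, 4-aligned)
8..16  width  (8B, 8-aligned)
16..17  channels  (1B, 1-aligned)
17..20  -- padding (3B)
20..24  depth  (4B, 4-aligned)
24..25  format  (1B, 1-aligned)
25..34  mip_level  (9B, 1-aligned)
34..40  -- tail padding (6B)
sizeof = 40, alignof = 8
data bytes 31, size 40 → padding 9

9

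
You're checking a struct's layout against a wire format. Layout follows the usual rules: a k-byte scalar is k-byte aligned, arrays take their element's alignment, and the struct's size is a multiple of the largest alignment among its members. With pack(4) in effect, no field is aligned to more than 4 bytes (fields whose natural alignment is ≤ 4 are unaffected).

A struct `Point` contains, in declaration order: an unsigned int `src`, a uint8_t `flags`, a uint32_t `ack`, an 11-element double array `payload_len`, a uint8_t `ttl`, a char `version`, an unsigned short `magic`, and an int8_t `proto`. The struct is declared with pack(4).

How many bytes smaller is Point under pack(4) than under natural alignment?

4

natural layout:
  @0: src [4B, align 4] → 4
  @4: flags [1B, align 1] → 5
  +3 pad (align 4)
  @8: ack [4B, align 4] → 12
  +4 pad (align 8)
  @16: payload_len [88B, align 8] → 104
  @104: ttl [1B, align 1] → 105
  @105: version [1B, align 1] → 106
  @106: magic [2B, align 2] → 108
  @108: proto [1B, align 1] → 109
  +3 tail pad (align 8)
  size 112, align 8
packed(4) layout:
  @0: src [4B, align 4] → 4
  @4: flags [1B, align 1] → 5
  +3 pad (align 4)
  @8: ack [4B, align 4] → 12
  @12: payload_len [88B, align 4] → 100
  @100: ttl [1B, align 1] → 101
  @101: version [1B, align 1] → 102
  @102: magic [2B, align 2] → 104
  @104: proto [1B, align 1] → 105
  +3 tail pad (align 4)
  size 108, align 4
112 − 108 = 4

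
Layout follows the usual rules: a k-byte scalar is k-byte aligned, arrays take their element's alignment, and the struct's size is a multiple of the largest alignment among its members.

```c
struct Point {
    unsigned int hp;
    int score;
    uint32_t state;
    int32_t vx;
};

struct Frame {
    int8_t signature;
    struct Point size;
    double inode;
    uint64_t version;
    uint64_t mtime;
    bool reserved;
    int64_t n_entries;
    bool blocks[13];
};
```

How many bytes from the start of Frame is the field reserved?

48

Point: @0: hp [4B, align 4] → 4; @4: score [4B, align 4] → 8; @8: state [4B, align 4] → 12; @12: vx [4B, align 4] → 16; size 16, align 4
@0: signature [1B, align 1] → 1
+3 pad (align 4)
@4: size [16B, align 4] → 20
+4 pad (align 8)
@24: inode [8B, align 8] → 32
@32: version [8B, align 8] → 40
@40: mtime [8B, align 8] → 48
@48: reserved [1B, align 1] → 49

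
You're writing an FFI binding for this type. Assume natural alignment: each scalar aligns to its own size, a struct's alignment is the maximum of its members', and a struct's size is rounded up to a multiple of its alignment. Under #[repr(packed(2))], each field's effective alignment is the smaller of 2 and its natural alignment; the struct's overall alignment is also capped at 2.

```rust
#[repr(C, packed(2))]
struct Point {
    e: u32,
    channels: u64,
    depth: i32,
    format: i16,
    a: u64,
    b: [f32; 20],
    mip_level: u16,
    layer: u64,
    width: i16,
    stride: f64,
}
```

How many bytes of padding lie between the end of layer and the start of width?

0

@0: e [4B, align 2] → 4
@4: channels [8B, align 2] → 12
@12: depth [4B, align 2] → 16
@16: format [2B, align 2] → 18
@18: a [8B, align 2] → 26
@26: b [80B, align 2] → 106
@106: mip_level [2B, align 2] → 108
@108: layer [8B, align 2] → 116
@116: width [2B, align 2] → 118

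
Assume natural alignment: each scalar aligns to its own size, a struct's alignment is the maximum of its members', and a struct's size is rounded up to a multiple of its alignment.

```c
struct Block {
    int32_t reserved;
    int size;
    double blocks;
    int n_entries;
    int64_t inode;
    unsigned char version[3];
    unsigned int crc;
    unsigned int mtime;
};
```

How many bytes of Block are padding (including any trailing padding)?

@0: reserved [4B, align 4] → 4
@4: size [4B, align 4] → 8
@8: blocks [8B, align 8] → 16
@16: n_entries [4B, align 4] → 20
+4 pad (align 8)
@24: inode [8B, align 8] → 32
@32: version [3B, align 1] → 35
+1 pad (align 4)
@36: crc [4B, align 4] → 40
@40: mtime [4B, align 4] → 44
+4 tail pad (align 8)
size 48, align 8
data bytes 39, size 48 → padding 9

9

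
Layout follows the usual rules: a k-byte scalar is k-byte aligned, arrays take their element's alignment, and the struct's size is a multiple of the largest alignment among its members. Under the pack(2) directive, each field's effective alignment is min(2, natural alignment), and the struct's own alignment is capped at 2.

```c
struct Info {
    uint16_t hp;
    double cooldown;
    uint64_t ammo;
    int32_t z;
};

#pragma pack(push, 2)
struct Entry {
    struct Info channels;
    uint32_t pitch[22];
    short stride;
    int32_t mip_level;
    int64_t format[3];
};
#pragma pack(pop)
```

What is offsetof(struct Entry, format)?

126

Info: hp at 0 (size 2, align 2) → ends 2; pad 6 to align 8 for cooldown; cooldown at 8 (size 8, align 8) → ends 16; ammo at 16 (size 8, align 8) → ends 24; z at 24 (size 4, align 4) → ends 28; tail pad 4 to reach multiple of 8; total 32 bytes, alignment 8
channels at 0 (size 32, align 2) → ends 32
pitch at 32 (size 88, align 2) → ends 120
stride at 120 (size 2, align 2) → ends 122
mip_level at 122 (size 4, align 2) → ends 126
format at 126 (size 24, align 2) → ends 150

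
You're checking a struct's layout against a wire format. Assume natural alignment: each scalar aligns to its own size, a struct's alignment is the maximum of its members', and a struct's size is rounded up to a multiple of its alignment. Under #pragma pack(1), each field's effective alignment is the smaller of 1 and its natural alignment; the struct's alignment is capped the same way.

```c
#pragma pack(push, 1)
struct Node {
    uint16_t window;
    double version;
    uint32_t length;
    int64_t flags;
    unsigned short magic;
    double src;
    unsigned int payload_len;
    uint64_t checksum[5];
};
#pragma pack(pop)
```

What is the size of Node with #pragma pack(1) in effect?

0..2  window  (2B, 1-aligned)
2..10  version  (8B, 1-aligned)
10..14  length  (4B, 1-aligned)
14..22  flags  (8B, 1-aligned)
22..24  magic  (2B, 1-aligned)
24..32  src  (8B, 1-aligned)
32..36  payload_len  (4B, 1-aligned)
36..76  checksum  (40B, 1-aligned)
sizeof = 76, alignof = 1

76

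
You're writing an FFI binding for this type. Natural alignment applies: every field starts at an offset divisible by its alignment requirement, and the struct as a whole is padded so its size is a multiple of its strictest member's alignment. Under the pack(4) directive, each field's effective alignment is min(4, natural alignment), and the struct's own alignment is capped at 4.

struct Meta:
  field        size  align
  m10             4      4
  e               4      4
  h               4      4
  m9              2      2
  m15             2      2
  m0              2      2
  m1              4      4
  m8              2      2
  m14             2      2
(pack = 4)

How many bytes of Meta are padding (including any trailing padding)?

@0: m10 [4B, align 4] → 4
@4: e [4B, align 4] → 8
@8: h [4B, align 4] → 12
@12: m9 [2B, align 2] → 14
@14: m15 [2B, align 2] → 16
@16: m0 [2B, align 2] → 18
+2 pad (align 4)
@20: m1 [4B, align 4] → 24
@24: m8 [2B, align 2] → 26
@26: m14 [2B, align 2] → 28
size 28, align 4
data bytes 26, size 28 → padding 2

2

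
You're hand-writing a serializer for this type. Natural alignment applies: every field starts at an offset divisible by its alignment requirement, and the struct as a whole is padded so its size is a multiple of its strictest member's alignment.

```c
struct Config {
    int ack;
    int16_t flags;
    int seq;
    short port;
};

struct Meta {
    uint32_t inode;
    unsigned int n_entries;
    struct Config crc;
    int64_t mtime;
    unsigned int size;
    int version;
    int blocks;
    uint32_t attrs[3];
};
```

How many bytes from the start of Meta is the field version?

Config: ack at 0 (size 4, align 4) → ends 4; flags at 4 (size 2, align 2) → ends 6; pad 2 to align 4 for seq; seq at 8 (size 4, align 4) → ends 12; port at 12 (size 2, align 2) → ends 14; tail pad 2 to reach multiple of 4; total 16 bytes, alignment 4
inode at 0 (size 4, align 4) → ends 4
n_entries at 4 (size 4, align 4) → ends 8
crc at 8 (size 16, align 4) → ends 24
mtime at 24 (size 8, align 8) → ends 32
size at 32 (size 4, align 4) → ends 36
version at 36 (size 4, align 4) → ends 40

36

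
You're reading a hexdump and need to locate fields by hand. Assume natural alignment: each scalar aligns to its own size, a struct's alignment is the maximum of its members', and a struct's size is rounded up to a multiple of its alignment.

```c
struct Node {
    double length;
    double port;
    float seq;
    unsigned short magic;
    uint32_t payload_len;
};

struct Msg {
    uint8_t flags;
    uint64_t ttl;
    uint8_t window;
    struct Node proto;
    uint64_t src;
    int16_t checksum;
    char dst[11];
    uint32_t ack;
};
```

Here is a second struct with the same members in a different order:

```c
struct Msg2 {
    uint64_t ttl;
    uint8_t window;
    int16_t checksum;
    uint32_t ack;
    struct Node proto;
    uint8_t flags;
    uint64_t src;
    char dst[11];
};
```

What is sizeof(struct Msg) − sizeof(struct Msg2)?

8

Node: @0: length [8B, align 8] → 8; @8: port [8B, align 8] → 16; @16: seq [4B, align 4] → 20; @20: magic [2B, align 2] → 22; +2 pad (align 4); @24: payload_len [4B, align 4] → 28; +4 tail pad (align 8); size 32, align 8
@0: flags [1B, align 1] → 1
+7 pad (align 8)
@8: ttl [8B, align 8] → 16
@16: window [1B, align 1] → 17
+7 pad (align 8)
@24: proto [32B, align 8] → 56
@56: src [8B, align 8] → 64
@64: checksum [2B, align 2] → 66
@66: dst [11B, align 1] → 77
+3 pad (align 4)
@80: ack [4B, align 4] → 84
+4 tail pad (align 8)
size 88, align 8
— Msg2 —
@0: ttl [8B, align 8] → 8
@8: window [1B, align 1] → 9
+1 pad (align 2)
@10: checksum [2B, align 2] → 12
@12: ack [4B, align 4] → 16
@16: proto [32B, align 8] → 48
@48: flags [1B, align 1] → 49
+7 pad (align 8)
@56: src [8B, align 8] → 64
@64: dst [11B, align 1] → 75
+5 tail pad (align 8)
size 80, align 8
88 − 80 = 8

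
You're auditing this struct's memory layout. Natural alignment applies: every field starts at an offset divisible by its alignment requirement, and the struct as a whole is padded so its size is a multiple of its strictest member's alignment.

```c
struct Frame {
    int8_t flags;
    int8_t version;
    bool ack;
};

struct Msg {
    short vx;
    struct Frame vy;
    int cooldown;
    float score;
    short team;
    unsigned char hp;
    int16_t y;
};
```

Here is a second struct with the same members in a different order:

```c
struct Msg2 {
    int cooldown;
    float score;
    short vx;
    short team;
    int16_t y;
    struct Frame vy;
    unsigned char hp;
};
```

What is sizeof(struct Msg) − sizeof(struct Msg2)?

4

Frame: @0: flags [1B, align 1] → 1; @1: version [1B, align 1] → 2; @2: ack [1B, align 1] → 3; size 3, align 1
@0: vx [2B, align 2] → 2
@2: vy [3B, align 1] → 5
+3 pad (align 4)
@8: cooldown [4B, align 4] → 12
@12: score [4B, align 4] → 16
@16: team [2B, align 2] → 18
@18: hp [1B, align 1] → 19
+1 pad (align 2)
@20: y [2B, align 2] → 22
+2 tail pad (align 4)
size 24, align 4
— Msg2 —
@0: cooldown [4B, align 4] → 4
@4: score [4B, align 4] → 8
@8: vx [2B, align 2] → 10
@10: team [2B, align 2] → 12
@12: y [2B, align 2] → 14
@14: vy [3B, align 1] → 17
@17: hp [1B, align 1] → 18
+2 tail pad (align 4)
size 20, align 4
24 − 20 = 4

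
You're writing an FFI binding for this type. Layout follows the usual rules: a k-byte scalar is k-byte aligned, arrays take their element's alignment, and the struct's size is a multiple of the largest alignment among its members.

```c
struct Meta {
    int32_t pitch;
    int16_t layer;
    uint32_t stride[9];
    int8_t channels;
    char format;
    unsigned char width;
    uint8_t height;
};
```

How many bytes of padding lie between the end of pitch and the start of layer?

pitch at 0 (size 4, align 4) → ends 4
layer at 4 (size 2, align 2) → ends 6

0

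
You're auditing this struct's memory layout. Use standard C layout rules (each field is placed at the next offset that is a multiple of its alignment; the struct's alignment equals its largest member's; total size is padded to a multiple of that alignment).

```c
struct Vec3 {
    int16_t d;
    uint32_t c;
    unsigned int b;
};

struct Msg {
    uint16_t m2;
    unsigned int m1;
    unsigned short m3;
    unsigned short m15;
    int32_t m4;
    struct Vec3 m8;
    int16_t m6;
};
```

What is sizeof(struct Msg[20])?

640

Vec3: 0..2  d  (2B, 2-aligned); 2..4  -- padding (2B); 4..8  c  (4B, 4-aligned); 8..12  b  (4B, 4-aligned); sizeof = 12, alignof = 4
0..2  m2  (2B, 2-aligned)
2..4  -- padding (2B)
4..8  m1  (4B, 4-aligned)
8..10  m3  (2B, 2-aligned)
10..12  m15  (2B, 2-aligned)
12..16  m4  (4B, 4-aligned)
16..28  m8  (12B, 4-aligned)
28..30  m6  (2B, 2-aligned)
30..32  -- tail padding (2B)
sizeof = 32, alignof = 4
array of 20: 20 × 32 = 640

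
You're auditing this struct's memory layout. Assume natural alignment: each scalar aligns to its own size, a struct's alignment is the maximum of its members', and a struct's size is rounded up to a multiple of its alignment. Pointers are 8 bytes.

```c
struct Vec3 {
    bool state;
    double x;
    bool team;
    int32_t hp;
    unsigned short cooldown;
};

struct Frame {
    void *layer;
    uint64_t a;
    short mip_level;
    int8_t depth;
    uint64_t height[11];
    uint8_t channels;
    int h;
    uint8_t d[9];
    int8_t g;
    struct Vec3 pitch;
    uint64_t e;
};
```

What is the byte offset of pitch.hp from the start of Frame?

156

Vec3: @0: state [1B, align 1] → 1; +7 pad (align 8); @8: x [8B, align 8] → 16; @16: team [1B, align 1] → 17; +3 pad (align 4); @20: hp [4B, align 4] → 24; @24: cooldown [2B, align 2] → 26; +6 tail pad (align 8); size 32, align 8
@0: layer [8B, align 8] → 8
@8: a [8B, align 8] → 16
@16: mip_level [2B, align 2] → 18
@18: depth [1B, align 1] → 19
+5 pad (align 8)
@24: height [88B, align 8] → 112
@112: channels [1B, align 1] → 113
+3 pad (align 4)
@116: h [4B, align 4] → 120
@120: d [9B, align 1] → 129
@129: g [1B, align 1] → 130
+6 pad (align 8)
@136: pitch [32B, align 8] → 168
within Vec3: hp at 20
136 + 20 = 156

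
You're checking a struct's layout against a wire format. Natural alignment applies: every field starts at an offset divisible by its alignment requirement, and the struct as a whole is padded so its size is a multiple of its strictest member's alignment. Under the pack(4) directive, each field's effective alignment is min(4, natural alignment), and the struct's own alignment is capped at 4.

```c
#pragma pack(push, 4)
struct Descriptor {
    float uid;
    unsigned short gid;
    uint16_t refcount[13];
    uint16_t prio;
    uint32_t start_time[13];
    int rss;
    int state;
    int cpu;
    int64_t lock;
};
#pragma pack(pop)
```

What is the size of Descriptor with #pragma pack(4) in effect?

0..4  uid  (4B, 4-aligned)
4..6  gid  (2B, 2-aligned)
6..32  refcount  (26B, 2-aligned)
32..34  prio  (2B, 2-aligned)
34..36  -- padding (2B)
36..88  start_time  (52B, 4-aligned)
88..92  rss  (4B, 4-aligned)
92..96  state  (4B, 4-aligned)
96..100  cpu  (4B, 4-aligned)
100..108  lock  (8B, 4-aligned)
sizeof = 108, alignof = 4

108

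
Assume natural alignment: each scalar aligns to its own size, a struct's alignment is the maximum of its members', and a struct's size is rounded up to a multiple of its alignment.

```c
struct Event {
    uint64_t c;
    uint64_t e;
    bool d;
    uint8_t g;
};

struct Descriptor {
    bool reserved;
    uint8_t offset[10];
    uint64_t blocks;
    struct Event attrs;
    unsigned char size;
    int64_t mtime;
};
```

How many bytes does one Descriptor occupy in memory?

Event: 0..8  c  (8B, 8-aligned); 8..16  e  (8B, 8-aligned); 16..17  d  (1B, 1-aligned); 17..18  g  (1B, 1-aligned); 18..24  -- tail padding (6B); sizeof = 24, alignof = 8
0..1  reserved  (1B, 1-aligned)
1..11  offset  (10B, 1-aligned)
11..16  -- padding (5B)
16..24  blocks  (8B, 8-aligned)
24..48  attrs  (24B, 8-aligned)
48..49  size  (1B, 1-aligned)
49..56  -- padding (7B)
56..64  mtime  (8B, 8-aligned)
sizeof = 64, alignof = 8

64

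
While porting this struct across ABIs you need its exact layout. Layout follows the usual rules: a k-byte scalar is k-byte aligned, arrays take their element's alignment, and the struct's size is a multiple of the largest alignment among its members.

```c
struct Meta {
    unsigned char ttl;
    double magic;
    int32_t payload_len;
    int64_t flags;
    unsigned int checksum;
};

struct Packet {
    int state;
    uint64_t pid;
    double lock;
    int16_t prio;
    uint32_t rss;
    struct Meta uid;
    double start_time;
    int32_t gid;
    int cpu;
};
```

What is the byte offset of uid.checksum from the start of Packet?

64

Meta: @0: ttl [1B, align 1] → 1; +7 pad (align 8); @8: magic [8B, align 8] → 16; @16: payload_len [4B, align 4] → 20; +4 pad (align 8); @24: flags [8B, align 8] → 32; @32: checksum [4B, align 4] → 36; +4 tail pad (align 8); size 40, align 8
@0: state [4B, align 4] → 4
+4 pad (align 8)
@8: pid [8B, align 8] → 16
@16: lock [8B, align 8] → 24
@24: prio [2B, align 2] → 26
+2 pad (align 4)
@28: rss [4B, align 4] → 32
@32: uid [40B, align 8] → 72
within Meta: checksum at 32
32 + 32 = 64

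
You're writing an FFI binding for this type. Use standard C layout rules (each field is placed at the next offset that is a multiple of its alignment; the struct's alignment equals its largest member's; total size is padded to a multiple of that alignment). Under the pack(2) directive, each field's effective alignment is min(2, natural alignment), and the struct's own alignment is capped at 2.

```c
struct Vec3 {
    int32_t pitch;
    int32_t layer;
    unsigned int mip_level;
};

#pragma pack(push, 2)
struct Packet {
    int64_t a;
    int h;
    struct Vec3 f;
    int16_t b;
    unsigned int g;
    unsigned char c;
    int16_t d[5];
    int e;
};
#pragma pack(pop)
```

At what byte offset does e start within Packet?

42

Vec3: 0..4  pitch  (4B, 4-aligned); 4..8  layer  (4B, 4-aligned); 8..12  mip_level  (4B, 4-aligned); sizeof = 12, alignof = 4
0..8  a  (8B, 2-aligned)
8..12  h  (4B, 2-aligned)
12..24  f  (12B, 2-aligned)
24..26  b  (2B, 2-aligned)
26..30  g  (4B, 2-aligned)
30..31  c  (1B, 1-aligned)
31..32  -- padding (1B)
32..42  d  (10B, 2-aligned)
42..46  e  (4B, 2-aligned)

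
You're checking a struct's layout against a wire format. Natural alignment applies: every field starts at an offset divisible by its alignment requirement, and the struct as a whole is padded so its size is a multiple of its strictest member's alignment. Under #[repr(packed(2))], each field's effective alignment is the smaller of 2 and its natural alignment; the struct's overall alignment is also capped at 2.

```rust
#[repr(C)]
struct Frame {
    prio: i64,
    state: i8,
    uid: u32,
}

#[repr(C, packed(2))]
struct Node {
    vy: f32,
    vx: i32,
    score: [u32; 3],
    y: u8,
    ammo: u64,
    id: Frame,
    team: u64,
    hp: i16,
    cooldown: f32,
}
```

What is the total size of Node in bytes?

60

Frame: prio at 0 (size 8, align 8) → ends 8; state at 8 (size 1, align 1) → ends 9; pad 3 to align 4 for uid; uid at 12 (size 4, align 4) → ends 16; total 16 bytes, alignment 8
vy at 0 (size 4, align 2) → ends 4
vx at 4 (size 4, align 2) → ends 8
score at 8 (size 12, align 2) → ends 20
y at 20 (size 1, align 1) → ends 21
pad 1 to align 2 for ammo
ammo at 22 (size 8, align 2) → ends 30
id at 30 (size 16, align 2) → ends 46
team at 46 (size 8, align 2) → ends 54
hp at 54 (size 2, align 2) → ends 56
cooldown at 56 (size 4, align 2) → ends 60
total 60 bytes, alignment 2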